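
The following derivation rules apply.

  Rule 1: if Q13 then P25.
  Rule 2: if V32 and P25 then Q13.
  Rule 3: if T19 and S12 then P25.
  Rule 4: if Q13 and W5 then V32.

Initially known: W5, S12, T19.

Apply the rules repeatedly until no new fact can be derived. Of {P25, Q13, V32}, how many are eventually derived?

From T19 and S12, Rule 3 gives P25.
P25: reached.
Q13 would need V32 and P25 (Rule 2), but V32 is never established.
V32 would need Q13 and W5 (Rule 4), but Q13 is never established.
Reached: P25 — 1 of the 3.

1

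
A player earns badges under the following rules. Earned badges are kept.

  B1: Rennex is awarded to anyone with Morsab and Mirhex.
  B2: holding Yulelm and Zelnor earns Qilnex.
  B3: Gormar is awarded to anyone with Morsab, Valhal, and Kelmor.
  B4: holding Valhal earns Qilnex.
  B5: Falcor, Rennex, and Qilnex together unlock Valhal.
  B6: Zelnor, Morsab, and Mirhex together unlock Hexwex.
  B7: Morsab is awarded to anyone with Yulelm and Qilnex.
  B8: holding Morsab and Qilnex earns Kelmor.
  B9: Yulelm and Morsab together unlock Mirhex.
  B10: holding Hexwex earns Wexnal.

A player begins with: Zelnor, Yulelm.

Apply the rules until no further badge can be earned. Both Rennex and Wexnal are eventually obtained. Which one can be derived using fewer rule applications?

Rennex

Rennex: With Yulelm and Zelnor, Qilnex is earned (B2). With Yulelm and Qilnex, Morsab is earned (B7). With Yulelm and Morsab, Mirhex is earned (B9). With Morsab and Mirhex, Rennex is earned (B1). [4 rule applications]
Wexnal: With Yulelm and Zelnor, Qilnex is earned (B2). With Yulelm and Qilnex, Morsab is earned (B7). With Yulelm and Morsab, Mirhex is earned (B9). With Zelnor, Morsab, and Mirhex, Hexwex is earned (B6). With Hexwex, Wexnal is earned (B10). [5 rule applications]
Rennex needs fewer.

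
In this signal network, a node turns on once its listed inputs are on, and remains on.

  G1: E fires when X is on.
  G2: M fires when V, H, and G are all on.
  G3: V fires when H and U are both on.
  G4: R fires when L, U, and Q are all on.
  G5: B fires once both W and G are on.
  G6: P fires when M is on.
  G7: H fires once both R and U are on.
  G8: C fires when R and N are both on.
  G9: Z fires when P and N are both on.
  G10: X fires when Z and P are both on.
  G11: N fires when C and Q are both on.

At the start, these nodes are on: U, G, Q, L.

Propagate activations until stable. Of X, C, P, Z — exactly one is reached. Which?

P

G4: L, U, and Q on → R on.
R and U are on, so H fires (G7).
G3: H and U on → V on.
G2: V, H, and G on → M on.
M is on, so P fires (G6).
X would need Z and P (G10), but Z never turns on. Z would need P and N (G9), but N never turns on. C would need R and N (G8), but N never turns on.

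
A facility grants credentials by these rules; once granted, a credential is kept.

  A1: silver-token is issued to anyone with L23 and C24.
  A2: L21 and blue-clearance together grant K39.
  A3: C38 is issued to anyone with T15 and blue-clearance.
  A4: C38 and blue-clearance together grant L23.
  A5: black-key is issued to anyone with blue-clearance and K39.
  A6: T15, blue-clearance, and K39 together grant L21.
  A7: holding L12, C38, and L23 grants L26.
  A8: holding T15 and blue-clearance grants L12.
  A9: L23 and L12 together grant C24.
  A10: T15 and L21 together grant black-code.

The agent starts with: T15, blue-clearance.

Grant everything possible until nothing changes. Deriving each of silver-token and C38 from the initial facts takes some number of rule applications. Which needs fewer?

C38

C38: Holding T15 and blue-clearance grants C38 (A3). [1 rule application]
silver-token: Holding T15 and blue-clearance grants L12 (A8). Holding T15 and blue-clearance grants C38 (A3). Holding C38 and blue-clearance grants L23 (A4). Holding L23 and L12 grants C24 (A9). Holding L23 and C24 grants silver-token (A1). [5 rule applications]
C38 needs fewer.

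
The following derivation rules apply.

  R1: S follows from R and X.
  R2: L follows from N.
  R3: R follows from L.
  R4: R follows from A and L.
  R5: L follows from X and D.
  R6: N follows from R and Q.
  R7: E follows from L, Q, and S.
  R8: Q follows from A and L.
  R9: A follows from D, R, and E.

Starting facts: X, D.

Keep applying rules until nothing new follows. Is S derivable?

Yes

From X and D, R5 gives L.
L holds, so R follows (R3).
R and X hold, so S follows (R1).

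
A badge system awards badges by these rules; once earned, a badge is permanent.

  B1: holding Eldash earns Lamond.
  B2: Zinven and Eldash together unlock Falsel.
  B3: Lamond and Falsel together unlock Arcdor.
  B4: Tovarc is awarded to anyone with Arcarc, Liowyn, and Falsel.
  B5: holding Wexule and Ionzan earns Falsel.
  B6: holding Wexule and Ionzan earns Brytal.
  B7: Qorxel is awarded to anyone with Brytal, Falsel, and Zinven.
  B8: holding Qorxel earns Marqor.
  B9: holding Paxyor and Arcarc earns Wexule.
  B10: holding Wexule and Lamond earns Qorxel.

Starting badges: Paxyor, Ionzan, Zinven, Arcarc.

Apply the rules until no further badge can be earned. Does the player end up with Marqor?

With Paxyor and Arcarc, Wexule is earned (B9).
With Wexule and Ionzan, Falsel is earned (B5).
With Wexule and Ionzan, Brytal is earned (B6).
With Brytal, Falsel, and Zinven, Qorxel is earned (B7).
With Qorxel, Marqor is earned (B8).

Yes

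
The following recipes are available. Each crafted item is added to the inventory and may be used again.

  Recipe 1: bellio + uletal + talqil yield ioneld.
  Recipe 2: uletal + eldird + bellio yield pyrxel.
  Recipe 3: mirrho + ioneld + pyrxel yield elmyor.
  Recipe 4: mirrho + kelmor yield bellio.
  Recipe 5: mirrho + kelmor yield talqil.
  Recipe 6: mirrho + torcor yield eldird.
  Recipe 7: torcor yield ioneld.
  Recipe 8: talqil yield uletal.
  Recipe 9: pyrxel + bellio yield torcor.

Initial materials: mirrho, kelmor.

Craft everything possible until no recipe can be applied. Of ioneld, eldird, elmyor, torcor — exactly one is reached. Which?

ioneld

mirrho + kelmor → bellio (Recipe 4).
Using Recipe 5, mirrho and kelmor make talqil.
Using Recipe 8, talqil makes uletal.
bellio + uletal + talqil → ioneld (Recipe 1).
torcor would need pyrxel and bellio (Recipe 9), but pyrxel is never obtained. elmyor would need mirrho, ioneld, and pyrxel (Recipe 3), but pyrxel is never obtained. eldird would need mirrho and torcor (Recipe 6), but torcor is never obtained.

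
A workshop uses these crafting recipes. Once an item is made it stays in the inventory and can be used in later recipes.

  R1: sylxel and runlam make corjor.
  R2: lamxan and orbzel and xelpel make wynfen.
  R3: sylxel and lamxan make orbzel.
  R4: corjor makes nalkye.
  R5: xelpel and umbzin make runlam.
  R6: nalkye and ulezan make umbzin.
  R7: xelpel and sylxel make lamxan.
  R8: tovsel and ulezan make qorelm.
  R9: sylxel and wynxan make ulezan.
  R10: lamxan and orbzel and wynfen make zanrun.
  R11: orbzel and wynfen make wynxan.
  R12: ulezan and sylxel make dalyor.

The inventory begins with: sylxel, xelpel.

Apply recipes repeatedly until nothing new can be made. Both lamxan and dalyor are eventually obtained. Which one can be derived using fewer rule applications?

lamxan

lamxan: xelpel and sylxel → lamxan (R7). [1 rule application]
dalyor: xelpel and sylxel → lamxan (R7). Using R3, sylxel and lamxan make orbzel. lamxan and orbzel and xelpel → wynfen (R2). Using R11, orbzel and wynfen make wynxan. Using R9, sylxel and wynxan make ulezan. Using R12, ulezan and sylxel make dalyor. [6 rule applications]
lamxan needs fewer.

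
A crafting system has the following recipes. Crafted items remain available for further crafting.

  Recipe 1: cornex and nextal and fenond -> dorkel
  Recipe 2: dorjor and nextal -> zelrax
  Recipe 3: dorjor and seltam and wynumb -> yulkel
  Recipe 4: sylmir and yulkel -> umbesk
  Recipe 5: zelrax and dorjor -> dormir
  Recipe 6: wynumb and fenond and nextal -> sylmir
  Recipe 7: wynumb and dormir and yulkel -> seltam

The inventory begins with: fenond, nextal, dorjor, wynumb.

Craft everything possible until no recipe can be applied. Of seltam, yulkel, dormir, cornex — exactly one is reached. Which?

Using Recipe 2, dorjor and nextal make zelrax.
Using Recipe 5, zelrax and dorjor make dormir.
seltam would need wynumb, dormir, and yulkel (Recipe 7), but yulkel is never obtained. No rule produces cornex, and it is not given. yulkel would need dorjor, seltam, and wynumb (Recipe 3), but seltam is never obtained.

dormir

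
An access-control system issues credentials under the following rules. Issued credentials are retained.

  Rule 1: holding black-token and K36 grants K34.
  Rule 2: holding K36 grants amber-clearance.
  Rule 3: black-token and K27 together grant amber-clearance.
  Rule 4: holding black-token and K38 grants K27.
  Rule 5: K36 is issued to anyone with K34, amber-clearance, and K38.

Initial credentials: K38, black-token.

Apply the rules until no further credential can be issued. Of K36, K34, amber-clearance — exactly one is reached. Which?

amber-clearance

Holding black-token and K38 grants K27 (Rule 4).
Holding black-token and K27 grants amber-clearance (Rule 3).
K34 would need black-token and K36 (Rule 1), but K36 is never granted. K36 would need K34, amber-clearance, and K38 (Rule 5), but K34 is never granted.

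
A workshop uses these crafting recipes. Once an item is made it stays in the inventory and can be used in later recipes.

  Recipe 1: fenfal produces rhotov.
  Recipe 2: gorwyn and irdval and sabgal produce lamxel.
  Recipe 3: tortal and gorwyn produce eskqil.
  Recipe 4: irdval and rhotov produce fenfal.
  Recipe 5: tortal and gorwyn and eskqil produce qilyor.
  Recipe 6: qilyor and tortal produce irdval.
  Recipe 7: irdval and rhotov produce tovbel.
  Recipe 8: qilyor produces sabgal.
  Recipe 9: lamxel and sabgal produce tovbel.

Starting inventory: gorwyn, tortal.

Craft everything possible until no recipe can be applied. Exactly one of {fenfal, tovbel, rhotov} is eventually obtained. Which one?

tovbel

tortal and gorwyn → eskqil (Recipe 3).
Using Recipe 5, tortal, gorwyn, and eskqil make qilyor.
qilyor and tortal → irdval (Recipe 6).
Using Recipe 8, qilyor makes sabgal.
Using Recipe 2, gorwyn, irdval, and sabgal make lamxel.
lamxel and sabgal → tovbel (Recipe 9).
fenfal would need irdval and rhotov (Recipe 4), but rhotov is never obtained. rhotov would need fenfal (Recipe 1), but fenfal is never obtained.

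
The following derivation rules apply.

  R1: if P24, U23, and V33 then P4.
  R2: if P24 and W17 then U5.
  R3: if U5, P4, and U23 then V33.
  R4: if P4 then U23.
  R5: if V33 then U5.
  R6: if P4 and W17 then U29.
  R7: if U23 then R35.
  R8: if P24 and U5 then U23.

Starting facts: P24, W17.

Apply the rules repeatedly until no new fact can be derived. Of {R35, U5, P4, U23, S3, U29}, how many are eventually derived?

3

P24 and W17 hold, so U5 follows (R2).
From P24 and U5, R8 gives U23.
From U23, R7 gives R35.
R35: reached.
U5: reached.
P4 would need P24, U23, and V33 (R1), but V33 is never established.
U23: reached.
No rule produces S3, and it is not given.
U29 would need P4 and W17 (R6), but P4 is never established.
Reached: R35, U5, and U23 — 3 of the 6.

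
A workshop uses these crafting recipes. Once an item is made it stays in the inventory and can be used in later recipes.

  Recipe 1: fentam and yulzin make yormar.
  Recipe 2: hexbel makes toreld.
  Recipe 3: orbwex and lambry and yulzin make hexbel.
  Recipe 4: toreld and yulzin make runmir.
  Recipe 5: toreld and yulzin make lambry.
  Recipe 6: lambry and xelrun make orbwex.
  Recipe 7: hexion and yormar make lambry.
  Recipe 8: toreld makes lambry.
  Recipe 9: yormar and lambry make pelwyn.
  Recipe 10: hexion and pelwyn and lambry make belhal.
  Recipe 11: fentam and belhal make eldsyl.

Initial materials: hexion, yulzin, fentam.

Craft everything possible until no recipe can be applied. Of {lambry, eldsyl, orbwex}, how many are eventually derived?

fentam and yulzin → yormar (Recipe 1).
hexion and yormar → lambry (Recipe 7).
Using Recipe 9, yormar and lambry make pelwyn.
hexion and pelwyn and lambry → belhal (Recipe 10).
Using Recipe 11, fentam and belhal make eldsyl.
lambry: reached.
eldsyl: reached.
orbwex would need lambry and xelrun (Recipe 6), but xelrun is never obtained.
Reached: lambry and eldsyl — 2 of the 3.

2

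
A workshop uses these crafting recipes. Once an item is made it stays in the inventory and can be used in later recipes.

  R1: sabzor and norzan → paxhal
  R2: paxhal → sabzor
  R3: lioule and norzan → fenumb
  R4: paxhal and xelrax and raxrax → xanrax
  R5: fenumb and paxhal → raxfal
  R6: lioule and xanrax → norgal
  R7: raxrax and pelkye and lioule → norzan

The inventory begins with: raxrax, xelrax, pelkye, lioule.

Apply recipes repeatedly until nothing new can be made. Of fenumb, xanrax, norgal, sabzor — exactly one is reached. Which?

Using R7, raxrax, pelkye, and lioule make norzan.
Using R3, lioule and norzan make fenumb.
xanrax would need paxhal, xelrax, and raxrax (R4), but paxhal is never obtained. sabzor would need paxhal (R2), but paxhal is never obtained. norgal would need lioule and xanrax (R6), but xanrax is never obtained.

fenumb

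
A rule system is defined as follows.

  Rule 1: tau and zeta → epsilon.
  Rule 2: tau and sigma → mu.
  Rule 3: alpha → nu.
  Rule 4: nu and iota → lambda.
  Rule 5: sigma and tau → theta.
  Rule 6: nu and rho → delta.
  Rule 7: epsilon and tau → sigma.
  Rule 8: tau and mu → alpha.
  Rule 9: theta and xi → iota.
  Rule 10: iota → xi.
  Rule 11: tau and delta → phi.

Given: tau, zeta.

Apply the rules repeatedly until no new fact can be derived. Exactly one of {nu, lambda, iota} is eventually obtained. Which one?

nu

tau and zeta hold, so epsilon follows (Rule 1).
From epsilon and tau, Rule 7 gives sigma.
From tau and sigma, Rule 2 gives mu.
From tau and mu, Rule 8 gives alpha.
alpha holds, so nu follows (Rule 3).
lambda would need nu and iota (Rule 4), but iota is never established. iota would need theta and xi (Rule 9), but xi is never established.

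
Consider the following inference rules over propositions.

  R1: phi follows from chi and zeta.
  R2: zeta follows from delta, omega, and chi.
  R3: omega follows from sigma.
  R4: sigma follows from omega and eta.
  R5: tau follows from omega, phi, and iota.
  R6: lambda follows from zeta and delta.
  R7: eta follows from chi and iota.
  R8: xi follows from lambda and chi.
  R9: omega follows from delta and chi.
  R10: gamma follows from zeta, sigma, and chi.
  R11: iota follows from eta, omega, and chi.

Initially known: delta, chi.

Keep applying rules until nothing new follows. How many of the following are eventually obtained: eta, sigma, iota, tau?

eta would need chi and iota (R7), but iota is never established.
sigma would need omega and eta (R4), but eta is never established.
iota would need eta, omega, and chi (R11), but eta is never established.
tau would need omega, phi, and iota (R5), but iota is never established.
None of the 4 are reached.

0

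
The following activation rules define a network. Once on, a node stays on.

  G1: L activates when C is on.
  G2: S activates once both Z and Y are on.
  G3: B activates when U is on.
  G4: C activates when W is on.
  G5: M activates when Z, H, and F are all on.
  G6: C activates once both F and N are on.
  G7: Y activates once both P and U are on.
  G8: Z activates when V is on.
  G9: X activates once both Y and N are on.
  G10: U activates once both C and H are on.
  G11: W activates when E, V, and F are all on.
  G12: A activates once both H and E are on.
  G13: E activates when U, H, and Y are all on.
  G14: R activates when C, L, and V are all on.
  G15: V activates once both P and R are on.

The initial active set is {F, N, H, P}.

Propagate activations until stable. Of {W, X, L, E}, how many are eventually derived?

3

G6: F and N on → C on.
C and H are on, so U activates (G10).
C is on, so L activates (G1).
G7: P and U on → Y on.
U, H, and Y are on, so E activates (G13).
Y and N are on, so X activates (G9).
W would need E, V, and F (G11), but V never turns on.
X: reached.
L: reached.
E: reached.
Reached: X, L, and E — 3 of the 4.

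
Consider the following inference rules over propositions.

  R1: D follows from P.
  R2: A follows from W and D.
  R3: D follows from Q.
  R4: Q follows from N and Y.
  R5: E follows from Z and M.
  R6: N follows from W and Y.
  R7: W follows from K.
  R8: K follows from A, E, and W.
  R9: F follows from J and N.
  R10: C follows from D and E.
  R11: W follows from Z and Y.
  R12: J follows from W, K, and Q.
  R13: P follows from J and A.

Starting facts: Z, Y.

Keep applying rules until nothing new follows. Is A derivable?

Yes

From Z and Y, R11 gives W.
From W and Y, R6 gives N.
N and Y hold, so Q follows (R4).
Q holds, so D follows (R3).
From W and D, R2 gives A.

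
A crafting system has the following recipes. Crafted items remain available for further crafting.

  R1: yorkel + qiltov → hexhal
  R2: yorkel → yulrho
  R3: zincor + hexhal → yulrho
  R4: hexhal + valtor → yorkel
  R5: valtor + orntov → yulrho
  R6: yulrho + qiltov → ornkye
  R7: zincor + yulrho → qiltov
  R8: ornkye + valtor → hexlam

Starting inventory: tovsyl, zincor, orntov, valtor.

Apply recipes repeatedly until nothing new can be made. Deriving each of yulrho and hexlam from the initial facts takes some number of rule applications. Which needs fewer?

yulrho

yulrho: Using R5, valtor and orntov make yulrho. [1 rule application]
hexlam: Using R5, valtor and orntov make yulrho. Using R7, zincor and yulrho make qiltov. Using R6, yulrho and qiltov make ornkye. ornkye + valtor → hexlam (R8). [4 rule applications]
yulrho needs fewer.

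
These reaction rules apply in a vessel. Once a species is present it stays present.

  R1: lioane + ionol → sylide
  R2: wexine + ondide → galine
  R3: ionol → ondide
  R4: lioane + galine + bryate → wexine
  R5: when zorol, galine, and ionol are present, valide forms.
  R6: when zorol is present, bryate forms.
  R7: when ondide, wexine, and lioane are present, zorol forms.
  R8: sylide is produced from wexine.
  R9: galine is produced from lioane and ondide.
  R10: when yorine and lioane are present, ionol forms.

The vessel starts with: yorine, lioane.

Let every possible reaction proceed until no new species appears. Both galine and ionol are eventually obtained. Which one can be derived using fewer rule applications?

ionol: yorine and lioane present → ionol forms (R10). [1 rule application]
galine: yorine and lioane present → ionol forms (R10). ionol present → ondide forms (R3). lioane and ondide present → galine forms (R9). [3 rule applications]
ionol needs fewer.

ionol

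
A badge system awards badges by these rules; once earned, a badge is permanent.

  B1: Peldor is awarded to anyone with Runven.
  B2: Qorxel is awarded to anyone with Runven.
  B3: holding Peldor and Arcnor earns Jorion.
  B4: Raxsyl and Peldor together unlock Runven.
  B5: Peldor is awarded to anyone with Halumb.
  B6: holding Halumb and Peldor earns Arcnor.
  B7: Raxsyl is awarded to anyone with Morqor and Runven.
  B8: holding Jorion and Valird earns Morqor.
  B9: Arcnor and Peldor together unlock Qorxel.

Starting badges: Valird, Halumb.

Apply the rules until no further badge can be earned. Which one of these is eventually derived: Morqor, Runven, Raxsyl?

With Halumb, Peldor is earned (B5).
With Halumb and Peldor, Arcnor is earned (B6).
With Peldor and Arcnor, Jorion is earned (B3).
With Jorion and Valird, Morqor is earned (B8).
Runven would need Raxsyl and Peldor (B4), but Raxsyl is never earned. Raxsyl would need Morqor and Runven (B7), but Runven is never earned.

Morqor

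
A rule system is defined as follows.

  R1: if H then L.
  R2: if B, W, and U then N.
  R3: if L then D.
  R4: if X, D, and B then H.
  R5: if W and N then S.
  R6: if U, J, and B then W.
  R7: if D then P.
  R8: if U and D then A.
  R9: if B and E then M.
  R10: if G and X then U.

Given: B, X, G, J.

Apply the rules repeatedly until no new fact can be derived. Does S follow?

Yes

G and X hold, so U follows (R10).
U, J, and B hold, so W follows (R6).
From B, W, and U, R2 gives N.
From W and N, R5 gives S.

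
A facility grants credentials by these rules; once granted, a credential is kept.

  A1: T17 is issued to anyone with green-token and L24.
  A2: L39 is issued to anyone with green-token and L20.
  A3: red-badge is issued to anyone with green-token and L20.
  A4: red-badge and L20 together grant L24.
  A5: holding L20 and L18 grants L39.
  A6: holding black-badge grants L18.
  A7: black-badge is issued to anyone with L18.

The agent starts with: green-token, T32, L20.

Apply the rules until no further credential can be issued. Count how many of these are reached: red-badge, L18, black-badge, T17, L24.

Holding green-token and L20 grants red-badge (A3).
Holding red-badge and L20 grants L24 (A4).
Holding green-token and L24 grants T17 (A1).
red-badge: reached.
L18 would need black-badge (A6), but black-badge is never granted.
black-badge would need L18 (A7), but L18 is never granted.
T17: reached.
L24: reached.
Reached: red-badge, T17, and L24 — 3 of the 5.

3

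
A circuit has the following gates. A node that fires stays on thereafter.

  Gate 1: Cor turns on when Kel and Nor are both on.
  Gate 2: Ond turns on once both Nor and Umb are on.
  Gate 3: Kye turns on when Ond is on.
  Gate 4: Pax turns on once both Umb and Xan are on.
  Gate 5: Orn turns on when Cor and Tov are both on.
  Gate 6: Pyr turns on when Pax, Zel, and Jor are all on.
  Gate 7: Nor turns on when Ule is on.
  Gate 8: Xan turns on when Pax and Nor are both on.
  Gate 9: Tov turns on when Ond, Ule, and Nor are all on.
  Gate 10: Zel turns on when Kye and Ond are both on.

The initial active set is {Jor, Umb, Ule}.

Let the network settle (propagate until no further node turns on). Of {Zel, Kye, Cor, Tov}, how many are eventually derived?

3

Gate 7: Ule on → Nor on.
Gate 2: Nor and Umb on → Ond on.
Gate 9: Ond, Ule, and Nor on → Tov on.
Ond is on, so Kye turns on (Gate 3).
Kye and Ond are on, so Zel turns on (Gate 10).
Zel: reached.
Kye: reached.
Cor would need Kel and Nor (Gate 1), but Kel never turns on.
Tov: reached.
Reached: Zel, Kye, and Tov — 3 of the 4.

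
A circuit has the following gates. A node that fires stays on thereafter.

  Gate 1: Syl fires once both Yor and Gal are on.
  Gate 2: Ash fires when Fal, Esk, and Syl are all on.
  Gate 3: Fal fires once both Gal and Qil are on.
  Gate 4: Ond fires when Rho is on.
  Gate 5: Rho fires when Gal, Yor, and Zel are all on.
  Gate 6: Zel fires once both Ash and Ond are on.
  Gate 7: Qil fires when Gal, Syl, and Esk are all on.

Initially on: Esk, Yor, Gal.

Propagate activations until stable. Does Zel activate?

Zel would need Ash and Ond (Gate 6), but Ond never turns on.

No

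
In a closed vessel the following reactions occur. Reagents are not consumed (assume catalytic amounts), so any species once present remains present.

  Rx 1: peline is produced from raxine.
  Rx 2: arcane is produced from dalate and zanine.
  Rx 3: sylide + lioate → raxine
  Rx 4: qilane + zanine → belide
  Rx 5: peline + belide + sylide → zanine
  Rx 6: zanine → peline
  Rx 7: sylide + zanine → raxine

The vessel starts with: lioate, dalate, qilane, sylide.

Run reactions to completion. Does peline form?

sylide and lioate present → raxine forms (Rx 3).
raxine present → peline forms (Rx 1).

Yes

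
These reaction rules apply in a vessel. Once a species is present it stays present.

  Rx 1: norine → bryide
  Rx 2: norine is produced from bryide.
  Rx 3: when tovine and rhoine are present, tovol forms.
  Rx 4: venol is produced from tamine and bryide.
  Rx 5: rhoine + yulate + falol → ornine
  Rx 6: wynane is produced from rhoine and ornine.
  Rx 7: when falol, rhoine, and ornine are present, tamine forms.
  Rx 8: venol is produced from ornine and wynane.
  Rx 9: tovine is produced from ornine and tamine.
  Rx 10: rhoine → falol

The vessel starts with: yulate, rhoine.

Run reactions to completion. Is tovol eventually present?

Yes

rhoine present → falol forms (Rx 10).
rhoine, yulate, and falol present → ornine forms (Rx 5).
falol, rhoine, and ornine present → tamine forms (Rx 7).
ornine and tamine present → tovine forms (Rx 9).
tovine and rhoine present → tovol forms (Rx 3).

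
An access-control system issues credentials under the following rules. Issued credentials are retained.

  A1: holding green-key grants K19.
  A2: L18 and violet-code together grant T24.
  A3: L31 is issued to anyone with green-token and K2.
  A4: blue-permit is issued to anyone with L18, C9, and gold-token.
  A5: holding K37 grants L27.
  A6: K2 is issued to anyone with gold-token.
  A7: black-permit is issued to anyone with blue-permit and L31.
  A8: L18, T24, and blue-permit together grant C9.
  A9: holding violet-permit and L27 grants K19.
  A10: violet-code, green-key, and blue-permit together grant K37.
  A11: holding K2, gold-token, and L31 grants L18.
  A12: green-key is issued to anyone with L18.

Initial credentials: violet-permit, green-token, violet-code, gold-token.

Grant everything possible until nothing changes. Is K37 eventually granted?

No

K37 would need violet-code, green-key, and blue-permit (A10), but blue-permit is never granted.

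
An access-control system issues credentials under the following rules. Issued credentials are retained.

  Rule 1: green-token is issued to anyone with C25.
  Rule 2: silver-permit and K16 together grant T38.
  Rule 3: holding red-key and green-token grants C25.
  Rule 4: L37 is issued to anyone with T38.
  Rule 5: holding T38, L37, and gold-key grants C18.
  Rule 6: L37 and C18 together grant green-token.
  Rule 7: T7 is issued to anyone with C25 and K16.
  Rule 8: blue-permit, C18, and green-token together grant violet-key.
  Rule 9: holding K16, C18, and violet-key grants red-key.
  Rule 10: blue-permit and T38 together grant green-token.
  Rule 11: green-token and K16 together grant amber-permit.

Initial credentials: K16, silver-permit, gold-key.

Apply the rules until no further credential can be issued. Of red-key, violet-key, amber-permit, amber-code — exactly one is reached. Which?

amber-permit

Holding silver-permit and K16 grants T38 (Rule 2).
Holding T38 grants L37 (Rule 4).
Holding T38, L37, and gold-key grants C18 (Rule 5).
Holding L37 and C18 grants green-token (Rule 6).
Holding green-token and K16 grants amber-permit (Rule 11).
violet-key would need blue-permit, C18, and green-token (Rule 8), but blue-permit is never granted. No rule produces amber-code, and it is not given. red-key would need K16, C18, and violet-key (Rule 9), but violet-key is never granted.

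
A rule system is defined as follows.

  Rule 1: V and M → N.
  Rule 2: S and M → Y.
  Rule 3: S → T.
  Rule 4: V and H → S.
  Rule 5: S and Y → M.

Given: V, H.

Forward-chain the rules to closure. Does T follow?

Yes

From V and H, Rule 4 gives S.
S holds, so T follows (Rule 3).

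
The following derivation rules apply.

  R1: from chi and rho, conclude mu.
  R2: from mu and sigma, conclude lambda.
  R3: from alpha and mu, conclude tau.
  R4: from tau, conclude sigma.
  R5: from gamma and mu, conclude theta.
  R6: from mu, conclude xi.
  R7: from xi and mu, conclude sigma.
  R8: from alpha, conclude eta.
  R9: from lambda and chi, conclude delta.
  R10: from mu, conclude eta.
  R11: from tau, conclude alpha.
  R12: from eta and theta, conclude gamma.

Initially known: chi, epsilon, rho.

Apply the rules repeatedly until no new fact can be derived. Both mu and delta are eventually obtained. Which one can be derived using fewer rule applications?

mu

mu: chi and rho hold, so mu follows (R1). [1 rule application]
delta: From chi and rho, R1 gives mu. mu holds, so xi follows (R6). From xi and mu, R7 gives sigma. From mu and sigma, R2 gives lambda. From lambda and chi, R9 gives delta. [5 rule applications]
mu needs fewer.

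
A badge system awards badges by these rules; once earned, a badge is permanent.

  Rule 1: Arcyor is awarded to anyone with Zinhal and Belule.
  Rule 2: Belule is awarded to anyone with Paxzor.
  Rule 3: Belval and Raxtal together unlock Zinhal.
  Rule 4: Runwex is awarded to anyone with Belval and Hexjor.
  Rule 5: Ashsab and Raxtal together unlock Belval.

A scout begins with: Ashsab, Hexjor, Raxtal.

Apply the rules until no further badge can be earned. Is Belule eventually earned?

No

Belule would need Paxzor (Rule 2), but Paxzor is never earned.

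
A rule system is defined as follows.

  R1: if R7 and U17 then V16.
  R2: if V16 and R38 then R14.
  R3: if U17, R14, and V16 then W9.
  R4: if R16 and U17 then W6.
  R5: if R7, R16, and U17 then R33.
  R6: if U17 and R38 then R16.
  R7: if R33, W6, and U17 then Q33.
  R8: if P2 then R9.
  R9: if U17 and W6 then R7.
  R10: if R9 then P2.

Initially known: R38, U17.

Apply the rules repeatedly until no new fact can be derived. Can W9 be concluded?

U17 and R38 hold, so R16 follows (R6).
R16 and U17 hold, so W6 follows (R4).
U17 and W6 hold, so R7 follows (R9).
R7 and U17 hold, so V16 follows (R1).
From V16 and R38, R2 gives R14.
From U17, R14, and V16, R3 gives W9.

Yes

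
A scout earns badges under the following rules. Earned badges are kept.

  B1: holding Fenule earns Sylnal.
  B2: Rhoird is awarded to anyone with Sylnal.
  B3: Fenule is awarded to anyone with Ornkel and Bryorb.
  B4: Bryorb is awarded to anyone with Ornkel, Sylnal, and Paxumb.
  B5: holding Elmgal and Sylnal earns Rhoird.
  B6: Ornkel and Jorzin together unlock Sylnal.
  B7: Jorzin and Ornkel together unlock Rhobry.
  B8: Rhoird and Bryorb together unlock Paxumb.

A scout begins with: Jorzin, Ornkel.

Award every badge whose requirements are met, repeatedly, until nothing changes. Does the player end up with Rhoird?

Yes

With Ornkel and Jorzin, Sylnal is earned (B6).
With Sylnal, Rhoird is earned (B2).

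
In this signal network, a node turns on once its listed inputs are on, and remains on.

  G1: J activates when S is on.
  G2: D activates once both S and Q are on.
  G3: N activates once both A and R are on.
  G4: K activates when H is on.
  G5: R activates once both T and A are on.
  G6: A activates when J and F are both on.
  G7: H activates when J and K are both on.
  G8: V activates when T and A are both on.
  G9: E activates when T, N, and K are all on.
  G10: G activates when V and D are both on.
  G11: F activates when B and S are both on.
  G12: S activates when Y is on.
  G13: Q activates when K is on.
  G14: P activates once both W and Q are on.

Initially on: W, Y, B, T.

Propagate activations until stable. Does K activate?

K would need H (G4), but H never turns on.

No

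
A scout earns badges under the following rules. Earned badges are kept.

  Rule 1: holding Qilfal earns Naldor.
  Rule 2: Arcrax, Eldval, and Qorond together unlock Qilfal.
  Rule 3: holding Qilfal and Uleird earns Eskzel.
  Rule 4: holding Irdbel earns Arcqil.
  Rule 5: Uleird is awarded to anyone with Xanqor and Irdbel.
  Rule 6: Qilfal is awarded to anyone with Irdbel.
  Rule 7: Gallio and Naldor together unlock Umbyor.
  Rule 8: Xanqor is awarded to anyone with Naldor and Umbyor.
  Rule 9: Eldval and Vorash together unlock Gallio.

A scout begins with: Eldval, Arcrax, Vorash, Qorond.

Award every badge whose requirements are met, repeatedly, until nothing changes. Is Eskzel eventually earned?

No

Eskzel would need Qilfal and Uleird (Rule 3), but Uleird is never earned.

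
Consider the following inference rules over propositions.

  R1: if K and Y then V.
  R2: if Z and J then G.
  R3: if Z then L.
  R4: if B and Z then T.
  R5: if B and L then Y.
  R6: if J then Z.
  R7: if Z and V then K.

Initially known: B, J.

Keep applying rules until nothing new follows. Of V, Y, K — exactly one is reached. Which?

From J, R6 gives Z.
Z holds, so L follows (R3).
B and L hold, so Y follows (R5).
K would need Z and V (R7), but V is never established. V would need K and Y (R1), but K is never established.

Y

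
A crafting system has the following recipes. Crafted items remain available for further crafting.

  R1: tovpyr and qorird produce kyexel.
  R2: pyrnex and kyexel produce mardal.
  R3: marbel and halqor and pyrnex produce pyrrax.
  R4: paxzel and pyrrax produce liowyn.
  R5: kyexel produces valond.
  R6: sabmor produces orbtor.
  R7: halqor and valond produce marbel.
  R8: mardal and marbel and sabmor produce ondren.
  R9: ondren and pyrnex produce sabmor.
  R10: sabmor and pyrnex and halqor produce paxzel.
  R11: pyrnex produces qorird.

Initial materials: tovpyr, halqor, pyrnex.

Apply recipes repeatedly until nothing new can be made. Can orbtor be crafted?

No

orbtor would need sabmor (R6), but sabmor is never obtained.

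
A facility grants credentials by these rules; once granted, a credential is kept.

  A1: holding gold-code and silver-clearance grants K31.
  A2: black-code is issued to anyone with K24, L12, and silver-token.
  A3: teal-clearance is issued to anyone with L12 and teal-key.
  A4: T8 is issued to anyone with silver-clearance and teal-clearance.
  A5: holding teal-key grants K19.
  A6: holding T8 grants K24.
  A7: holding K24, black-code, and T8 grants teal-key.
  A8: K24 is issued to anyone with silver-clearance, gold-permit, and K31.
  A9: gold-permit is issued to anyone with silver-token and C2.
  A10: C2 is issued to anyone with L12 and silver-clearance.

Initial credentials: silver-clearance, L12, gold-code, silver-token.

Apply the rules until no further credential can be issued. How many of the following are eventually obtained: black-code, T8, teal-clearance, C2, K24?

3

Holding gold-code and silver-clearance grants K31 (A1).
Holding L12 and silver-clearance grants C2 (A10).
Holding silver-token and C2 grants gold-permit (A9).
Holding silver-clearance, gold-permit, and K31 grants K24 (A8).
Holding K24, L12, and silver-token grants black-code (A2).
black-code: reached.
T8 would need silver-clearance and teal-clearance (A4), but teal-clearance is never granted.
teal-clearance would need L12 and teal-key (A3), but teal-key is never granted.
C2: reached.
K24: reached.
Reached: black-code, C2, and K24 — 3 of the 5.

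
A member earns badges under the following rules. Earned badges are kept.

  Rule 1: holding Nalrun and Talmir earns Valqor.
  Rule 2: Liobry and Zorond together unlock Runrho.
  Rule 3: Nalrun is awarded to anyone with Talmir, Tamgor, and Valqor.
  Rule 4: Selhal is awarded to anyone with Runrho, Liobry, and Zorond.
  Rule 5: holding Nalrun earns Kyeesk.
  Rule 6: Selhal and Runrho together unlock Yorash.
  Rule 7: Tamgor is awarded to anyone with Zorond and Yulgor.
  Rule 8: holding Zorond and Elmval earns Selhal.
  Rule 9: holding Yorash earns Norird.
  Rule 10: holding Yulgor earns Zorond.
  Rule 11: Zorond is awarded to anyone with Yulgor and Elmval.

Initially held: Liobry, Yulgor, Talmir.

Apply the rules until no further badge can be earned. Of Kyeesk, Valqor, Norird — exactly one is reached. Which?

With Yulgor, Zorond is earned (Rule 10).
With Liobry and Zorond, Runrho is earned (Rule 2).
With Runrho, Liobry, and Zorond, Selhal is earned (Rule 4).
With Selhal and Runrho, Yorash is earned (Rule 6).
With Yorash, Norird is earned (Rule 9).
Valqor would need Nalrun and Talmir (Rule 1), but Nalrun is never earned. Kyeesk would need Nalrun (Rule 5), but Nalrun is never earned.

Norird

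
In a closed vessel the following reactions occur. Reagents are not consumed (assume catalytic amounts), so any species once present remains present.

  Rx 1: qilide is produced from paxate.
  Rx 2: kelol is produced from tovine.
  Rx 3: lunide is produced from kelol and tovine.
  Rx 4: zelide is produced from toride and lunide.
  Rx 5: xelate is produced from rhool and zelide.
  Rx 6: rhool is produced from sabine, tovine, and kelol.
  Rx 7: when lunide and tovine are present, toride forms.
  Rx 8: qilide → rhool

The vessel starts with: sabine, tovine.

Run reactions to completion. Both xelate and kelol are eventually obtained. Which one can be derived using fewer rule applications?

kelol: tovine present → kelol forms (Rx 2). [1 rule application]
xelate: tovine present → kelol forms (Rx 2). sabine, tovine, and kelol present → rhool forms (Rx 6). kelol and tovine present → lunide forms (Rx 3). lunide and tovine present → toride forms (Rx 7). toride and lunide present → zelide forms (Rx 4). rhool and zelide present → xelate forms (Rx 5). [6 rule applications]
kelol needs fewer.

kelol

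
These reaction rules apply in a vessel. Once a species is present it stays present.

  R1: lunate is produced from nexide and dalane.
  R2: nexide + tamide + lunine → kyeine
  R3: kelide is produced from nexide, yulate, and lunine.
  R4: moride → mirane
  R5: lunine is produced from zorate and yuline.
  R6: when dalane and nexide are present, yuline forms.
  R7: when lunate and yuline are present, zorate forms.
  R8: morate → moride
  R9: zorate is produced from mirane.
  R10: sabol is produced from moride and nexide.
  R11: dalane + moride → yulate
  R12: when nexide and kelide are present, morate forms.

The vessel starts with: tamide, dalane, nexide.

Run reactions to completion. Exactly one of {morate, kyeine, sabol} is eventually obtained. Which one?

dalane and nexide present → yuline forms (R6).
nexide and dalane present → lunate forms (R1).
lunate and yuline present → zorate forms (R7).
zorate and yuline present → lunine forms (R5).
nexide, tamide, and lunine present → kyeine forms (R2).
sabol would need moride and nexide (R10), but moride never forms. morate would need nexide and kelide (R12), but kelide never forms.

kyeine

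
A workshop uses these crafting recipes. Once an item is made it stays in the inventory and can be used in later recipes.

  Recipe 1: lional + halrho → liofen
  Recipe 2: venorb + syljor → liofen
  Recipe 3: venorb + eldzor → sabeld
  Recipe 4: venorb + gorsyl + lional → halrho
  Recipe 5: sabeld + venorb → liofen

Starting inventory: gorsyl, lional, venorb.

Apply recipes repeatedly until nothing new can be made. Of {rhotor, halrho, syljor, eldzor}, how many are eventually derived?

venorb + gorsyl + lional → halrho (Recipe 4).
No rule produces rhotor, and it is not given.
halrho: reached.
No rule produces syljor, and it is not given.
No rule produces eldzor, and it is not given.
Reached: halrho — 1 of the 4.

1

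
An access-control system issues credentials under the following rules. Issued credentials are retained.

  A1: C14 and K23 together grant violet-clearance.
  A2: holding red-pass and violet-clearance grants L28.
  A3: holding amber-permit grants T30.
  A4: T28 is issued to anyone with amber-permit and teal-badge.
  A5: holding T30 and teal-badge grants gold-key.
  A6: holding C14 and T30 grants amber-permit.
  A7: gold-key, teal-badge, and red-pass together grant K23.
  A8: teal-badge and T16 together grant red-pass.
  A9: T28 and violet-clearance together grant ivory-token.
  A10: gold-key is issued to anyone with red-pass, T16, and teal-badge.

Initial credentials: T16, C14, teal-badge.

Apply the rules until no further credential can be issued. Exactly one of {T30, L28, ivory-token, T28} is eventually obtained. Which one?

L28

Holding teal-badge and T16 grants red-pass (A8).
Holding red-pass, T16, and teal-badge grants gold-key (A10).
Holding gold-key, teal-badge, and red-pass grants K23 (A7).
Holding C14 and K23 grants violet-clearance (A1).
Holding red-pass and violet-clearance grants L28 (A2).
T30 would need amber-permit (A3), but amber-permit is never granted. ivory-token would need T28 and violet-clearance (A9), but T28 is never granted. T28 would need amber-permit and teal-badge (A4), but amber-permit is never granted.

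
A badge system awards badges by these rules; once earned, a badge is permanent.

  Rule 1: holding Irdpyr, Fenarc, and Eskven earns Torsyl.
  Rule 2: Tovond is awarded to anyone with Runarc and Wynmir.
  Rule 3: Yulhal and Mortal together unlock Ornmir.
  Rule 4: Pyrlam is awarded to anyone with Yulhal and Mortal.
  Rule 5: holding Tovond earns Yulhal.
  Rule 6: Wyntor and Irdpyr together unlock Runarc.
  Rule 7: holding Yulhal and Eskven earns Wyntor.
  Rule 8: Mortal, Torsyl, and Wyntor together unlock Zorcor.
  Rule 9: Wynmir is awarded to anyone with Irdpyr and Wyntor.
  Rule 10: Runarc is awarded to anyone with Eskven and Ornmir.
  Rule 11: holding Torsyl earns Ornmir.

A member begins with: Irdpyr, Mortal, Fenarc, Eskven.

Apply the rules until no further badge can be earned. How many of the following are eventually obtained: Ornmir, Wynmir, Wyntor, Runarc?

With Irdpyr, Fenarc, and Eskven, Torsyl is earned (Rule 1).
With Torsyl, Ornmir is earned (Rule 11).
With Eskven and Ornmir, Runarc is earned (Rule 10).
Ornmir: reached.
Wynmir would need Irdpyr and Wyntor (Rule 9), but Wyntor is never earned.
Wyntor would need Yulhal and Eskven (Rule 7), but Yulhal is never earned.
Runarc: reached.
Reached: Ornmir and Runarc — 2 of the 4.

2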